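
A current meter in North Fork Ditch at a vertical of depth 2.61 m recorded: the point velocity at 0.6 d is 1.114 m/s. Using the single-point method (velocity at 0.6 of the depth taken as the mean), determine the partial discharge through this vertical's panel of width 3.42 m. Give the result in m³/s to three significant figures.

9.94 m³/s

v̄ = v₀.₆ = 1.114 m/s
q = v̄ × d × w = 1.114 × 2.61 × 3.42 = 9.944 m³/s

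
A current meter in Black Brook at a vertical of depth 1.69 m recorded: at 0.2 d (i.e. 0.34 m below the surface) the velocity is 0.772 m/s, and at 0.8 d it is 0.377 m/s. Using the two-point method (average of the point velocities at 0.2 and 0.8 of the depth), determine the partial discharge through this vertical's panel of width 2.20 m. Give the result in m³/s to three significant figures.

2.14 m³/s

v̄ = (0.772 + 0.377) / 2 = 0.5745 m/s
q = v̄ × d × w = 0.5745 × 1.69 × 2.20 = 2.136 m³/s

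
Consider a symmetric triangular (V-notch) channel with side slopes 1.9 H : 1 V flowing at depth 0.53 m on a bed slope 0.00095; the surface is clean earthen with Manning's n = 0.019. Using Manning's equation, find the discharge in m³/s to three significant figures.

A = z·y² = 1.9×0.53² = 0.5337 m²
P = 2y√(1+z²) = 2×0.53×√(1+1.9²) = 2.276 m
R = A/P = 0.5337/2.276 = 0.2345 m
Q = (1/n)·A·R^(2/3)·S^(1/2) = (1/0.019) × 0.5337 × 0.2345^(2/3) × 0.00095^(1/2) = 0.3292 m³/s

0.329 m³/s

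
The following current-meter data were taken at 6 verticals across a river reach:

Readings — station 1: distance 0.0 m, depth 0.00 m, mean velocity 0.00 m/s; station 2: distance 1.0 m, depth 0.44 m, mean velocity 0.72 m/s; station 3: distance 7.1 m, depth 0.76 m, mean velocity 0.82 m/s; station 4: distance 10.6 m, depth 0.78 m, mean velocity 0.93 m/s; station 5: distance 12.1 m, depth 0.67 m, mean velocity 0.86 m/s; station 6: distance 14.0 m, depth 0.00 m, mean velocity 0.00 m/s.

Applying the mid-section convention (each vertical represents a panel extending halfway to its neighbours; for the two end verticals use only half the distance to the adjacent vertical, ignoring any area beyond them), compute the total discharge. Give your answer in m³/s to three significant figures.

w_2 = (7.1 − 0.0)/2 = 3.55 m; q_2 = 0.72 × 0.44 × 3.55 = 1.125 m³/s
w_3 = (10.6 − 1.0)/2 = 4.8 m; q_3 = 0.82 × 0.76 × 4.8 = 2.991 m³/s
w_4 = (12.1 − 7.1)/2 = 2.5 m; q_4 = 0.93 × 0.78 × 2.5 = 1.814 m³/s
w_5 = (14.0 − 10.6)/2 = 1.7 m; q_5 = 0.86 × 0.67 × 1.7 = 0.9795 m³/s
Stations 1, 6 contribute zero (depth or velocity is 0).
Q = Σ qᵢ = 6.909 m³/s

6.91 m³/s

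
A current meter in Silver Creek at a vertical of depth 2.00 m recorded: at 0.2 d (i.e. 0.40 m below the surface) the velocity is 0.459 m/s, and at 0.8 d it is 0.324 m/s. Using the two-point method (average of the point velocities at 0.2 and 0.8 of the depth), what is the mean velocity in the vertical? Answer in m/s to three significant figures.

v̄ = (0.459 + 0.324) / 2 = 0.3915 m/s

0.392 m/s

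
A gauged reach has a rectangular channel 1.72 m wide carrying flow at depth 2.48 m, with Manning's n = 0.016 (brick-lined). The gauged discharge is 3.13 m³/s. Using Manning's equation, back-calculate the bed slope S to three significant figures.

0.000251

A = b·y = 1.72 × 2.48 = 4.266 m²
P = b + 2y = 1.72 + 2×2.48 = 6.680 m
R = A/P = 4.266/6.680 = 0.6386 m
S = (Q·n / (1·A·R^(2/3)))² = (3.13×0.016 / (1×4.266×0.7415))² = 0.0002507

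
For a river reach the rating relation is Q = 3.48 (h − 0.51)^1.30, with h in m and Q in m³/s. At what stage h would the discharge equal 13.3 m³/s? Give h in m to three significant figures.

h − h₀ = (Q/C)^(1/b) = (13.3/3.48)^(1/1.30) = 2.805 m
h = 0.51 + 2.805 = 3.315 m

3.31 m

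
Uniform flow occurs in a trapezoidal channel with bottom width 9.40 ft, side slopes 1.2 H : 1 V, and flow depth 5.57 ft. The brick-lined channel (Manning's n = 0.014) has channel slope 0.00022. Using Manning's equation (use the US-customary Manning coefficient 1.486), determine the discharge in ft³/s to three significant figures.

315 ft³/s

A = (b + z·y)·y = (9.40 + 1.2×5.57)×5.57 = 89.59 ft²
P = b + 2y√(1+z²) = 9.40 + 2×5.57×√(1+1.2²) = 26.80 ft
R = A/P = 89.59/26.80 = 3.343 ft
Q = (1.486/n)·A·R^(2/3)·S^(1/2) = (1.486/0.014) × 89.59 × 3.343^(2/3) × 0.00022^(1/2) = 315.3 ft³/s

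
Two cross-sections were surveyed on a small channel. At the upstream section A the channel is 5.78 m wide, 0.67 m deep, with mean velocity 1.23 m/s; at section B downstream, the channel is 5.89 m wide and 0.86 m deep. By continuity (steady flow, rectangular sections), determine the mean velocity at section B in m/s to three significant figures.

0.940 m/s

Q = A₁V₁ = (5.78×0.67) × 1.23 = 4.763 m³/s
A₂ = 5.89 × 0.86 = 5.065 m²
V₂ = Q/A₂ = 4.763/5.065 = 0.9404 m/s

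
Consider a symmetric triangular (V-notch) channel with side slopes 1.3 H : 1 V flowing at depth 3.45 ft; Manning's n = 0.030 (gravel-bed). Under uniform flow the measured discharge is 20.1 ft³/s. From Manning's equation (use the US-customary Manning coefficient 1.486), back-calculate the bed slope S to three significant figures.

0.000453

A = z·y² = 1.3×3.45² = 15.47 ft²
P = 2y√(1+z²) = 2×3.45×√(1+1.3²) = 11.32 ft
R = A/P = 15.47/11.32 = 1.367 ft
S = (Q·n / (1.486·A·R^(2/3)))² = (20.1×0.030 / (1.486×15.47×1.232))² = 0.0004532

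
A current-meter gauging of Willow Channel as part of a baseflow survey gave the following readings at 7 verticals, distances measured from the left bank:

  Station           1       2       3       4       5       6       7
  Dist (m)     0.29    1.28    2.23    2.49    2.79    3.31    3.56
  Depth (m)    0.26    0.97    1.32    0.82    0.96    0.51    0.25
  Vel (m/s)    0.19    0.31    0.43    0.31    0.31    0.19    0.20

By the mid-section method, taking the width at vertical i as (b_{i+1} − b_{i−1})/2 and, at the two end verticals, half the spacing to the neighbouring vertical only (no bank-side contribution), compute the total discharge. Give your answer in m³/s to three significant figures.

w_1 = (1.28 − 0.29)/2 = 0.495 m; q_1 = 0.19 × 0.26 × 0.495 = 0.02445 m³/s
w_2 = (2.23 − 0.29)/2 = 0.97 m; q_2 = 0.31 × 0.97 × 0.97 = 0.2917 m³/s
w_3 = (2.49 − 1.28)/2 = 0.605 m; q_3 = 0.43 × 1.32 × 0.605 = 0.3434 m³/s
w_4 = (2.79 − 2.23)/2 = 0.28 m; q_4 = 0.31 × 0.82 × 0.28 = 0.07118 m³/s
w_5 = (3.31 − 2.49)/2 = 0.41 m; q_5 = 0.31 × 0.96 × 0.41 = 0.1220 m³/s
w_6 = (3.56 − 2.79)/2 = 0.385 m; q_6 = 0.19 × 0.51 × 0.385 = 0.03731 m³/s
w_7 = (3.56 − 3.31)/2 = 0.125 m; q_7 = 0.20 × 0.25 × 0.125 = 0.006250 m³/s
Q = Σ qᵢ = 0.8963 m³/s

0.896 m³/s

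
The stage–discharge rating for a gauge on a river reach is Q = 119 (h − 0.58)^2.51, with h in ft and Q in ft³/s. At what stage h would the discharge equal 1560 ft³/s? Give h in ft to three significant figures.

h − h₀ = (Q/C)^(1/b) = (1560/119)^(1/2.51) = 2.788 ft
h = 0.58 + 2.788 = 3.368 ft

3.37 ft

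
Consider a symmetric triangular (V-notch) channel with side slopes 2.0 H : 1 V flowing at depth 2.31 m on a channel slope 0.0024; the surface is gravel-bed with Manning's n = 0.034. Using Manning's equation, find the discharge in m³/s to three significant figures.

A = z·y² = 2.0×2.31² = 10.67 m²
P = 2y√(1+z²) = 2×2.31×√(1+2.0²) = 10.33 m
R = A/P = 10.67/10.33 = 1.033 m
Q = (1/n)·A·R^(2/3)·S^(1/2) = (1/0.034) × 10.67 × 1.033^(2/3) × 0.0024^(1/2) = 15.71 m³/s

15.7 m³/s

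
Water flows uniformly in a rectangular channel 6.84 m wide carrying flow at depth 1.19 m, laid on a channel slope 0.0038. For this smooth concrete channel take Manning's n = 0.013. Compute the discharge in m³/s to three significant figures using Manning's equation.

35.5 m³/s

A = b·y = 6.84 × 1.19 = 8.140 m²
P = b + 2y = 6.84 + 2×1.19 = 9.220 m
R = A/P = 8.140/9.220 = 0.8828 m
Q = (1/n)·A·R^(2/3)·S^(1/2) = (1/0.013) × 8.140 × 0.8828^(2/3) × 0.0038^(1/2) = 35.52 m³/s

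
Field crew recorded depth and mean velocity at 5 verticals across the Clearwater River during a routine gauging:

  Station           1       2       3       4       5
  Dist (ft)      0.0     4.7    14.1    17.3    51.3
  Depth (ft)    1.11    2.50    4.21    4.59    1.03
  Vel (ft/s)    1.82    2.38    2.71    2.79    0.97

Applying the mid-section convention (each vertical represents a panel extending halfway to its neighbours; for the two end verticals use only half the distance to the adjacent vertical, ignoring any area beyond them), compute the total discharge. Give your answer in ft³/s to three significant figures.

374 ft³/s

w_1 = (4.7 − 0.0)/2 = 2.35 ft; q_1 = 1.82 × 1.11 × 2.35 = 4.747 ft³/s
w_2 = (14.1 − 0.0)/2 = 7.05 ft; q_2 = 2.38 × 2.50 × 7.05 = 41.95 ft³/s
w_3 = (17.3 − 4.7)/2 = 6.3 ft; q_3 = 2.71 × 4.21 × 6.3 = 71.88 ft³/s
w_4 = (51.3 − 14.1)/2 = 18.6 ft; q_4 = 2.79 × 4.59 × 18.6 = 238.2 ft³/s
w_5 = (51.3 − 17.3)/2 = 17 ft; q_5 = 0.97 × 1.03 × 17 = 16.98 ft³/s
Q = Σ qᵢ = 373.8 ft³/s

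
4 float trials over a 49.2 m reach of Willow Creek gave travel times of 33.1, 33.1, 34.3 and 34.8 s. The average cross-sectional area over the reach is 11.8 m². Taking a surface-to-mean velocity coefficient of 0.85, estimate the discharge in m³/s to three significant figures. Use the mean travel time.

14.6 m³/s

t̄ = (33.1 + 33.1 + 34.3 + 34.8) / 4 = 33.825 s
v_surface = L / t̄ = 49.2 / 33.825 = 1.455 m/s
v_mean = 0.85 × 1.455 = 1.236 m/s
Q = A × v_mean = 11.8 × 1.236 = 14.59 m³/s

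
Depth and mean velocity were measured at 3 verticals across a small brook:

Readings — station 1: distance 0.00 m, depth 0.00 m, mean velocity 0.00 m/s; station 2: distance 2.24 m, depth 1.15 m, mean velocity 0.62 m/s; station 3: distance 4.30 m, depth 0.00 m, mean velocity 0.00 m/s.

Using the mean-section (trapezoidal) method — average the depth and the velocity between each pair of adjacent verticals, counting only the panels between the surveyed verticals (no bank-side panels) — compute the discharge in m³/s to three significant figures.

0.766 m³/s

Panel 1-2: Δb = 2.24 m, d̄ = (0.00+1.15)/2 = 0.575, v̄ = (0.00+0.62)/2 = 0.31 → q = 2.24×0.575×0.31 = 0.3993 m³/s
Panel 2-3: Δb = 2.06 m, d̄ = (1.15+0.00)/2 = 0.575, v̄ = (0.62+0.00)/2 = 0.31 → q = 2.06×0.575×0.31 = 0.3672 m³/s
Q = Σ q = 0.7665 m³/s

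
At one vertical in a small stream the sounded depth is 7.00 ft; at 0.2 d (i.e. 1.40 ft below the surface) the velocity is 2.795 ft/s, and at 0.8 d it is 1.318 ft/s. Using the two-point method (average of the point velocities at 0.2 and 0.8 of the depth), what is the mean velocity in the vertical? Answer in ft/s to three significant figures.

2.06 ft/s

v̄ = (2.795 + 1.318) / 2 = 2.057 ft/s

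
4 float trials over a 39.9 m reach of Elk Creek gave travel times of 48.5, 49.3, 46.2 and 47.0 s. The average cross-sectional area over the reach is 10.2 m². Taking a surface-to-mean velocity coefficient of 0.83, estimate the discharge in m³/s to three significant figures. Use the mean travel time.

t̄ = (48.5 + 49.3 + 46.2 + 47.0) / 4 = 47.75 s
v_surface = L / t̄ = 39.9 / 47.75 = 0.8356 m/s
v_mean = 0.83 × 0.8356 = 0.6935 m/s
Q = A × v_mean = 10.2 × 0.6935 = 7.074 m³/s

7.07 m³/s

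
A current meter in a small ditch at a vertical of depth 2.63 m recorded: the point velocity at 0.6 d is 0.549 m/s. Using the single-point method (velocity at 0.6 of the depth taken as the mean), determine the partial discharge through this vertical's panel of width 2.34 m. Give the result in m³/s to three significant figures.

v̄ = v₀.₆ = 0.549 m/s
q = v̄ × d × w = 0.5490 × 2.63 × 2.34 = 3.379 m³/s

3.38 m³/s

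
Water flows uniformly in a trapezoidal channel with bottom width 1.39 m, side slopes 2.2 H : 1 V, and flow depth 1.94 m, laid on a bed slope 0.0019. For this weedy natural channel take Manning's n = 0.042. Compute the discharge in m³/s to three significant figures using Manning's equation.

11.5 m³/s

A = (b + z·y)·y = (1.39 + 2.2×1.94)×1.94 = 10.98 m²
P = b + 2y√(1+z²) = 1.39 + 2×1.94×√(1+2.2²) = 10.77 m
R = A/P = 10.98/10.77 = 1.020 m
Q = (1/n)·A·R^(2/3)·S^(1/2) = (1/0.042) × 10.98 × 1.020^(2/3) × 0.0019^(1/2) = 11.54 m³/s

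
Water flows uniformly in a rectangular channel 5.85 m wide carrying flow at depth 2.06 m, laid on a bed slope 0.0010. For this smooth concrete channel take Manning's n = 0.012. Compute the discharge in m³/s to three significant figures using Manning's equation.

36.0 m³/s

A = b·y = 5.85 × 2.06 = 12.05 m²
P = b + 2y = 5.85 + 2×2.06 = 9.970 m
R = A/P = 12.05/9.970 = 1.209 m
Q = (1/n)·A·R^(2/3)·S^(1/2) = (1/0.012) × 12.05 × 1.209^(2/3) × 0.0010^(1/2) = 36.04 m³/s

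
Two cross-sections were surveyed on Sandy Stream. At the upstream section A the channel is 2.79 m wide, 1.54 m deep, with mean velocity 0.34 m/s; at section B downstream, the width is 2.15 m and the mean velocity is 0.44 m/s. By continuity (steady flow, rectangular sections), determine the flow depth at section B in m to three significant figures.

1.54 m

Q = A₁V₁ = (2.79×1.54) × 0.34 = 1.461 m³/s
d₂ = Q/(b₂ V₂) = 1.461/(2.15×0.44) = 1.544 m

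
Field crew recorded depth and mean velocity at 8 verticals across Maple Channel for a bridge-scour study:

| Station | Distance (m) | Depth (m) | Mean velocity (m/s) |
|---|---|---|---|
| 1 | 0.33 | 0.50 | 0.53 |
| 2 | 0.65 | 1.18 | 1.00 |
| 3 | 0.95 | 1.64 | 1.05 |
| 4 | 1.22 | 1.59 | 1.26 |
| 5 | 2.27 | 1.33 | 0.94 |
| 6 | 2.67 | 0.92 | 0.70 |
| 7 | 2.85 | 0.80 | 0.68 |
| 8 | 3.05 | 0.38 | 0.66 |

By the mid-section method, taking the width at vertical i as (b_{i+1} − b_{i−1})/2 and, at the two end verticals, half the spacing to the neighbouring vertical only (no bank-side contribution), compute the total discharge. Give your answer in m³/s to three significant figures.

3.44 m³/s

w_1 = (0.65 − 0.33)/2 = 0.16 m; q_1 = 0.53 × 0.50 × 0.16 = 0.04240 m³/s
w_2 = (0.95 − 0.33)/2 = 0.31 m; q_2 = 1.00 × 1.18 × 0.31 = 0.3658 m³/s
w_3 = (1.22 − 0.65)/2 = 0.285 m; q_3 = 1.05 × 1.64 × 0.285 = 0.4908 m³/s
w_4 = (2.27 − 0.95)/2 = 0.66 m; q_4 = 1.26 × 1.59 × 0.66 = 1.322 m³/s
w_5 = (2.67 − 1.22)/2 = 0.725 m; q_5 = 0.94 × 1.33 × 0.725 = 0.9064 m³/s
w_6 = (2.85 − 2.27)/2 = 0.29 m; q_6 = 0.70 × 0.92 × 0.29 = 0.1868 m³/s
w_7 = (3.05 − 2.67)/2 = 0.19 m; q_7 = 0.68 × 0.80 × 0.19 = 0.1034 m³/s
w_8 = (3.05 − 2.85)/2 = 0.1 m; q_8 = 0.66 × 0.38 × 0.1 = 0.02508 m³/s
Q = Σ qᵢ = 3.443 m³/s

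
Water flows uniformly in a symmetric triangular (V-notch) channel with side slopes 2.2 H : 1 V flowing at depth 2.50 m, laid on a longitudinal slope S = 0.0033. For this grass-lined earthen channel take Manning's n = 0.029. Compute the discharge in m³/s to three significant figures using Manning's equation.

A = z·y² = 2.2×2.50² = 13.75 m²
P = 2y√(1+z²) = 2×2.50×√(1+2.2²) = 12.08 m
R = A/P = 13.75/12.08 = 1.138 m
Q = (1/n)·A·R^(2/3)·S^(1/2) = (1/0.029) × 13.75 × 1.138^(2/3) × 0.0033^(1/2) = 29.69 m³/s

29.7 m³/s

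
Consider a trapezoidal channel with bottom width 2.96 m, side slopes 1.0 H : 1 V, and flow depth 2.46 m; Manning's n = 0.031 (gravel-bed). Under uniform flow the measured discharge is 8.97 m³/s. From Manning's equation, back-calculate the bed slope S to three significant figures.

0.000293

A = (b + z·y)·y = (2.96 + 1.0×2.46)×2.46 = 13.33 m²
P = b + 2y√(1+z²) = 2.96 + 2×2.46×√(1+1.0²) = 9.918 m
R = A/P = 13.33/9.918 = 1.344 m
S = (Q·n / (1·A·R^(2/3)))² = (8.97×0.031 / (1×13.33×1.218))² = 0.0002931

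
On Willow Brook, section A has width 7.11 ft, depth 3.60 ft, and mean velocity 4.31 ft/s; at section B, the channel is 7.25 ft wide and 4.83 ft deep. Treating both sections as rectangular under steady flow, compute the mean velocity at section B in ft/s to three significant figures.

Q = A₁V₁ = (7.11×3.60) × 4.31 = 110.3 ft³/s
A₂ = 7.25 × 4.83 = 35.02 ft²
V₂ = Q/A₂ = 110.3/35.02 = 3.150 ft/s

3.15 ft/s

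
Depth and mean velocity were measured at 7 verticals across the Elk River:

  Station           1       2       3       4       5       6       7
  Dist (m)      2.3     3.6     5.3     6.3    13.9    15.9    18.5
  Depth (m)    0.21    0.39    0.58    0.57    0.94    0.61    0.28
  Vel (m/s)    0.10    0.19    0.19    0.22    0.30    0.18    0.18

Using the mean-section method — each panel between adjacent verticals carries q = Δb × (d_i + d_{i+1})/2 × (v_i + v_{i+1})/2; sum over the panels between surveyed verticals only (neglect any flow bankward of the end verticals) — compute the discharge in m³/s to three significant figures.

2.40 m³/s

Panel 1-2: Δb = 1.3 m, d̄ = (0.21+0.39)/2 = 0.3, v̄ = (0.10+0.19)/2 = 0.145 → q = 1.3×0.3×0.145 = 0.05655 m³/s
Panel 2-3: Δb = 1.7 m, d̄ = (0.39+0.58)/2 = 0.485, v̄ = (0.19+0.19)/2 = 0.19 → q = 1.7×0.485×0.19 = 0.1567 m³/s
Panel 3-4: Δb = 1 m, d̄ = (0.58+0.57)/2 = 0.575, v̄ = (0.19+0.22)/2 = 0.205 → q = 1×0.575×0.205 = 0.1179 m³/s
Panel 4-5: Δb = 7.6 m, d̄ = (0.57+0.94)/2 = 0.755, v̄ = (0.22+0.30)/2 = 0.26 → q = 7.6×0.755×0.26 = 1.492 m³/s
Panel 5-6: Δb = 2 m, d̄ = (0.94+0.61)/2 = 0.775, v̄ = (0.30+0.18)/2 = 0.24 → q = 2×0.775×0.24 = 0.3720 m³/s
Panel 6-7: Δb = 2.6 m, d̄ = (0.61+0.28)/2 = 0.445, v̄ = (0.18+0.18)/2 = 0.18 → q = 2.6×0.445×0.18 = 0.2083 m³/s
Q = Σ q = 2.403 m³/s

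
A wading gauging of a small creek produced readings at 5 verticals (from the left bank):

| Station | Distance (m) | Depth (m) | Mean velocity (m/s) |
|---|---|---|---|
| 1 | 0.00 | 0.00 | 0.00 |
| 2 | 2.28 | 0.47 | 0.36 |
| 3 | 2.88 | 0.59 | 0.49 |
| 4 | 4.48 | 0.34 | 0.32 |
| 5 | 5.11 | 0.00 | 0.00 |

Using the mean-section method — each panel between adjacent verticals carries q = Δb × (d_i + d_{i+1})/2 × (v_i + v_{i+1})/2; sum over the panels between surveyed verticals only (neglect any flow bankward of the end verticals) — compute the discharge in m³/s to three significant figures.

Panel 1-2: Δb = 2.28 m, d̄ = (0.00+0.47)/2 = 0.235, v̄ = (0.00+0.36)/2 = 0.18 → q = 2.28×0.235×0.18 = 0.09644 m³/s
Panel 2-3: Δb = 0.6 m, d̄ = (0.47+0.59)/2 = 0.53, v̄ = (0.36+0.49)/2 = 0.425 → q = 0.6×0.53×0.425 = 0.1352 m³/s
Panel 3-4: Δb = 1.6 m, d̄ = (0.59+0.34)/2 = 0.465, v̄ = (0.49+0.32)/2 = 0.405 → q = 1.6×0.465×0.405 = 0.3013 m³/s
Panel 4-5: Δb = 0.63 m, d̄ = (0.34+0.00)/2 = 0.17, v̄ = (0.32+0.00)/2 = 0.16 → q = 0.63×0.17×0.16 = 0.01714 m³/s
Q = Σ q = 0.5501 m³/s

0.550 m³/s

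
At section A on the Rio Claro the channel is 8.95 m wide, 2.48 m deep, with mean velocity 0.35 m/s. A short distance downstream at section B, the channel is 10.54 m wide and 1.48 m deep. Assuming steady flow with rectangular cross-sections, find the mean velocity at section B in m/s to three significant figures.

0.498 m/s

Q = A₁V₁ = (8.95×2.48) × 0.35 = 7.769 m³/s
A₂ = 10.54 × 1.48 = 15.60 m²
V₂ = Q/A₂ = 7.769/15.60 = 0.4980 m/s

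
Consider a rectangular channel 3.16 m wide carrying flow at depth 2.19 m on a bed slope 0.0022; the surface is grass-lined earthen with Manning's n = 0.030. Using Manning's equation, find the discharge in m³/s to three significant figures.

10.2 m³/s

A = b·y = 3.16 × 2.19 = 6.920 m²
P = b + 2y = 3.16 + 2×2.19 = 7.540 m
R = A/P = 6.920/7.540 = 0.9178 m
Q = (1/n)·A·R^(2/3)·S^(1/2) = (1/0.030) × 6.920 × 0.9178^(2/3) × 0.0022^(1/2) = 10.22 m³/s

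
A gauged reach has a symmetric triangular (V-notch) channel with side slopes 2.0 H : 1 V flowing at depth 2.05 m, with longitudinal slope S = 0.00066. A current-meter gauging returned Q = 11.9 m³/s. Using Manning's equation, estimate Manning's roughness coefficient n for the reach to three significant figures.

0.0171

A = z·y² = 2.0×2.05² = 8.405 m²
P = 2y√(1+z²) = 2×2.05×√(1+2.0²) = 9.168 m
R = A/P = 8.405/9.168 = 0.9168 m
n = (1/Q)·A·R^(2/3)·S^(1/2) = (1/11.9) × 8.405 × 0.9437 × 0.02569 = 0.01712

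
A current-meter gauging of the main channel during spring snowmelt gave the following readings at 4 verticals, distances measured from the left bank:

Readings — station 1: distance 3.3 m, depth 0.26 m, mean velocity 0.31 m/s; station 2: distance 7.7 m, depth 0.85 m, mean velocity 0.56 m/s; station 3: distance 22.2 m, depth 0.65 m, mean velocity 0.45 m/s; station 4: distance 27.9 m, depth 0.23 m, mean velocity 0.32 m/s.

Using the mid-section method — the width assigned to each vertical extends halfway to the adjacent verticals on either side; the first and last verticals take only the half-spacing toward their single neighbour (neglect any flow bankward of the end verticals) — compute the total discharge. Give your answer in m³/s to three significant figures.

7.84 m³/s

w_1 = (7.7 − 3.3)/2 = 2.2 m; q_1 = 0.31 × 0.26 × 2.2 = 0.1773 m³/s
w_2 = (22.2 − 3.3)/2 = 9.45 m; q_2 = 0.56 × 0.85 × 9.45 = 4.498 m³/s
w_3 = (27.9 − 7.7)/2 = 10.1 m; q_3 = 0.45 × 0.65 × 10.1 = 2.954 m³/s
w_4 = (27.9 − 22.2)/2 = 2.85 m; q_4 = 0.32 × 0.23 × 2.85 = 0.2098 m³/s
Q = Σ qᵢ = 7.840 m³/s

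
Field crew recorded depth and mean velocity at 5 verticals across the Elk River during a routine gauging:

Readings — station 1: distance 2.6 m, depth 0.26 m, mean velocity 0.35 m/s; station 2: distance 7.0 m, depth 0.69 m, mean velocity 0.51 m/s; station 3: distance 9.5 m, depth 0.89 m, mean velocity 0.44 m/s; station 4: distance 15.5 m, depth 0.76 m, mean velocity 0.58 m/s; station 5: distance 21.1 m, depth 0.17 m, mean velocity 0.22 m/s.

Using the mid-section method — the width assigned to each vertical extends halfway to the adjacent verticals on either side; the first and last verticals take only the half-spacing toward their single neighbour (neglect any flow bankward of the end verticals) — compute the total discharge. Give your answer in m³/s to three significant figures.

w_1 = (7.0 − 2.6)/2 = 2.2 m; q_1 = 0.35 × 0.26 × 2.2 = 0.2002 m³/s
w_2 = (9.5 − 2.6)/2 = 3.45 m; q_2 = 0.51 × 0.69 × 3.45 = 1.214 m³/s
w_3 = (15.5 − 7.0)/2 = 4.25 m; q_3 = 0.44 × 0.89 × 4.25 = 1.664 m³/s
w_4 = (21.1 − 9.5)/2 = 5.8 m; q_4 = 0.58 × 0.76 × 5.8 = 2.557 m³/s
w_5 = (21.1 − 15.5)/2 = 2.8 m; q_5 = 0.22 × 0.17 × 2.8 = 0.1047 m³/s
Q = Σ qᵢ = 5.740 m³/s

5.74 m³/s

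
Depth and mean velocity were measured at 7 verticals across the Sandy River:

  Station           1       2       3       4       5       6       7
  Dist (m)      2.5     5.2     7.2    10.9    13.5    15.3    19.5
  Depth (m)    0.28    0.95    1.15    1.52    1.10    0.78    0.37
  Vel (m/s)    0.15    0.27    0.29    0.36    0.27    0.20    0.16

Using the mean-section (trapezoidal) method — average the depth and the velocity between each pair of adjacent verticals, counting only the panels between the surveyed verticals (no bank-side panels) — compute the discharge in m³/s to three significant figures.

4.45 m³/s

Panel 1-2: Δb = 2.7 m, d̄ = (0.28+0.95)/2 = 0.615, v̄ = (0.15+0.27)/2 = 0.21 → q = 2.7×0.615×0.21 = 0.3487 m³/s
Panel 2-3: Δb = 2 m, d̄ = (0.95+1.15)/2 = 1.05, v̄ = (0.27+0.29)/2 = 0.28 → q = 2×1.05×0.28 = 0.5880 m³/s
Panel 3-4: Δb = 3.7 m, d̄ = (1.15+1.52)/2 = 1.335, v̄ = (0.29+0.36)/2 = 0.325 → q = 3.7×1.335×0.325 = 1.605 m³/s
Panel 4-5: Δb = 2.6 m, d̄ = (1.52+1.10)/2 = 1.31, v̄ = (0.36+0.27)/2 = 0.315 → q = 2.6×1.31×0.315 = 1.073 m³/s
Panel 5-6: Δb = 1.8 m, d̄ = (1.10+0.78)/2 = 0.94, v̄ = (0.27+0.20)/2 = 0.235 → q = 1.8×0.94×0.235 = 0.3976 m³/s
Panel 6-7: Δb = 4.2 m, d̄ = (0.78+0.37)/2 = 0.575, v̄ = (0.20+0.16)/2 = 0.18 → q = 4.2×0.575×0.18 = 0.4347 m³/s
Q = Σ q = 4.447 m³/s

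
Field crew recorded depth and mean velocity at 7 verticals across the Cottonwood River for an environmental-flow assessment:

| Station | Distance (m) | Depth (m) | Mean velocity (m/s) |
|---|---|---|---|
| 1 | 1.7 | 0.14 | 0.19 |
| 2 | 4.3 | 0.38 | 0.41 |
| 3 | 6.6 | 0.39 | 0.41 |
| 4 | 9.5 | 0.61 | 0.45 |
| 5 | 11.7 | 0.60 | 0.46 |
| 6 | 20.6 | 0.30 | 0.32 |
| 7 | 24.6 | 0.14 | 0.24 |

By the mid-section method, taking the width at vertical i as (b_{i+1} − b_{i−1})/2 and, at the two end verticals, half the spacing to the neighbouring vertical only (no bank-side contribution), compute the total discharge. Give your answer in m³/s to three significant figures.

w_1 = (4.3 − 1.7)/2 = 1.3 m; q_1 = 0.19 × 0.14 × 1.3 = 0.03458 m³/s
w_2 = (6.6 − 1.7)/2 = 2.45 m; q_2 = 0.41 × 0.38 × 2.45 = 0.3817 m³/s
w_3 = (9.5 − 4.3)/2 = 2.6 m; q_3 = 0.41 × 0.39 × 2.6 = 0.4157 m³/s
w_4 = (11.7 − 6.6)/2 = 2.55 m; q_4 = 0.45 × 0.61 × 2.55 = 0.7000 m³/s
w_5 = (20.6 − 9.5)/2 = 5.55 m; q_5 = 0.46 × 0.60 × 5.55 = 1.532 m³/s
w_6 = (24.6 − 11.7)/2 = 6.45 m; q_6 = 0.32 × 0.30 × 6.45 = 0.6192 m³/s
w_7 = (24.6 − 20.6)/2 = 2 m; q_7 = 0.24 × 0.14 × 2 = 0.06720 m³/s
Q = Σ qᵢ = 3.750 m³/s

3.75 m³/s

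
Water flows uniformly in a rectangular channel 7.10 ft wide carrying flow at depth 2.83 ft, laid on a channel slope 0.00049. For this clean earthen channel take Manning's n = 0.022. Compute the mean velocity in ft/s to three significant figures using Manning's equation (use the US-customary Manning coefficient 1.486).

A = b·y = 7.10 × 2.83 = 20.09 ft²
P = b + 2y = 7.10 + 2×2.83 = 12.76 ft
R = A/P = 20.09/12.76 = 1.575 ft
Q = (1.486/n)·A·R^(2/3)·S^(1/2) = (1.486/0.022) × 20.09 × 1.575^(2/3) × 0.00049^(1/2) = 40.66 ft³/s
V = Q/A = 40.66/20.09 = 2.024 ft/s

2.02 ft/s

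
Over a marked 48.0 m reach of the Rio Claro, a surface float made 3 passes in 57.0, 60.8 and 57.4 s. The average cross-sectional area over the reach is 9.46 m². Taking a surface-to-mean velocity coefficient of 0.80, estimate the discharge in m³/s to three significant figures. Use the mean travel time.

6.22 m³/s

t̄ = (57.0 + 60.8 + 57.4) / 3 = 58.4 s
v_surface = L / t̄ = 48.0 / 58.4 = 0.8219 m/s
v_mean = 0.80 × 0.8219 = 0.6575 m/s
Q = A × v_mean = 9.46 × 0.6575 = 6.220 m³/s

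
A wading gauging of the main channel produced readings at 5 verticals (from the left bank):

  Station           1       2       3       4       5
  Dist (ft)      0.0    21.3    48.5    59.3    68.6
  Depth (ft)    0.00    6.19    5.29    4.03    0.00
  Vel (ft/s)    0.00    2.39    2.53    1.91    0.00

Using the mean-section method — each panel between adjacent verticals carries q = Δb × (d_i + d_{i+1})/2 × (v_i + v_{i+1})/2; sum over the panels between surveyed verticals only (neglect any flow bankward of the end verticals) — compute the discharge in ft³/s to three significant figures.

592 ft³/s

Panel 1-2: Δb = 21.3 ft, d̄ = (0.00+6.19)/2 = 3.095, v̄ = (0.00+2.39)/2 = 1.195 → q = 21.3×3.095×1.195 = 78.78 ft³/s
Panel 2-3: Δb = 27.2 ft, d̄ = (6.19+5.29)/2 = 5.74, v̄ = (2.39+2.53)/2 = 2.46 → q = 27.2×5.74×2.46 = 384.1 ft³/s
Panel 3-4: Δb = 10.8 ft, d̄ = (5.29+4.03)/2 = 4.66, v̄ = (2.53+1.91)/2 = 2.22 → q = 10.8×4.66×2.22 = 111.7 ft³/s
Panel 4-5: Δb = 9.3 ft, d̄ = (4.03+0.00)/2 = 2.015, v̄ = (1.91+0.00)/2 = 0.955 → q = 9.3×2.015×0.955 = 17.90 ft³/s
Q = Σ q = 592.5 ft³/s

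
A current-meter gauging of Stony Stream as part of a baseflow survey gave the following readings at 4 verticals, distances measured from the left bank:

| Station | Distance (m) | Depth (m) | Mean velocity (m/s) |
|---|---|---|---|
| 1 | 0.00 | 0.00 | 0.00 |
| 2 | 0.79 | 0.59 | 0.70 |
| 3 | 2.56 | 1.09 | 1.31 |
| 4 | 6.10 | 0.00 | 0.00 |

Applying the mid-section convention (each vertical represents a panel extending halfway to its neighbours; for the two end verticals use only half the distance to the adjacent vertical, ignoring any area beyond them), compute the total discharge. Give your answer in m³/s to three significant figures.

w_2 = (2.56 − 0.00)/2 = 1.28 m; q_2 = 0.70 × 0.59 × 1.28 = 0.5286 m³/s
w_3 = (6.10 − 0.79)/2 = 2.655 m; q_3 = 1.31 × 1.09 × 2.655 = 3.791 m³/s
Stations 1, 4 contribute zero (depth or velocity is 0).
Q = Σ qᵢ = 4.320 m³/s

4.32 m³/s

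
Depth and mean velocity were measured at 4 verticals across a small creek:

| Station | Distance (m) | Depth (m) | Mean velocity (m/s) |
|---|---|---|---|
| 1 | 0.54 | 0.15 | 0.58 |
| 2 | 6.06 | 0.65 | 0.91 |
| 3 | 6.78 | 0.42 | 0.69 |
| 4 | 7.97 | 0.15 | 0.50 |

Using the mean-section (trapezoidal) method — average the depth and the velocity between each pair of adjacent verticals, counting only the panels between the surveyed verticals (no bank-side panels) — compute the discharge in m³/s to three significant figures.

2.15 m³/s

Panel 1-2: Δb = 5.52 m, d̄ = (0.15+0.65)/2 = 0.4, v̄ = (0.58+0.91)/2 = 0.745 → q = 5.52×0.4×0.745 = 1.645 m³/s
Panel 2-3: Δb = 0.72 m, d̄ = (0.65+0.42)/2 = 0.535, v̄ = (0.91+0.69)/2 = 0.8 → q = 0.72×0.535×0.8 = 0.3082 m³/s
Panel 3-4: Δb = 1.19 m, d̄ = (0.42+0.15)/2 = 0.285, v̄ = (0.69+0.50)/2 = 0.595 → q = 1.19×0.285×0.595 = 0.2018 m³/s
Q = Σ q = 2.155 m³/s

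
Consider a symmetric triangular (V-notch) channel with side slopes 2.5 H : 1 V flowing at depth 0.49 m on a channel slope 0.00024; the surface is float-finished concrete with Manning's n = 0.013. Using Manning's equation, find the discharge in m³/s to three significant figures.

A = z·y² = 2.5×0.49² = 0.6003 m²
P = 2y√(1+z²) = 2×0.49×√(1+2.5²) = 2.639 m
R = A/P = 0.6003/2.639 = 0.2275 m
Q = (1/n)·A·R^(2/3)·S^(1/2) = (1/0.013) × 0.6003 × 0.2275^(2/3) × 0.00024^(1/2) = 0.2666 m³/s

0.267 m³/s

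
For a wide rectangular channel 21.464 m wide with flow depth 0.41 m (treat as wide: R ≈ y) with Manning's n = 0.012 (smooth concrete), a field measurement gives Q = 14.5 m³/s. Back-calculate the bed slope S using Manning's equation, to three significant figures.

A = b·y = 21.464 × 0.41 = 8.800 m²
Wide channel: R ≈ y = 0.41 m
S = (Q·n / (1·A·R^(2/3)))² = (14.5×0.012 / (1×8.800×0.5519))² = 0.001284

0.00128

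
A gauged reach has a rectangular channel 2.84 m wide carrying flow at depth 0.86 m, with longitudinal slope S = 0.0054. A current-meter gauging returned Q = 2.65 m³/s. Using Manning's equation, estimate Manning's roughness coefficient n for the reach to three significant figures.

0.0447

A = b·y = 2.84 × 0.86 = 2.442 m²
P = b + 2y = 2.84 + 2×0.86 = 4.560 m
R = A/P = 2.442/4.560 = 0.5356 m
n = (1/Q)·A·R^(2/3)·S^(1/2) = (1/2.65) × 2.442 × 0.6595 × 0.07348 = 0.04467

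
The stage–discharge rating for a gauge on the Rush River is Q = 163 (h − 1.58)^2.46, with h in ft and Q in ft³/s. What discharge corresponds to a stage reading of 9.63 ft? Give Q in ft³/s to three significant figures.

27600 ft³/s

Q = 163 × (9.63 − 1.58)^2.46 = 163 × 8.05^2.46 = 27570 ft³/s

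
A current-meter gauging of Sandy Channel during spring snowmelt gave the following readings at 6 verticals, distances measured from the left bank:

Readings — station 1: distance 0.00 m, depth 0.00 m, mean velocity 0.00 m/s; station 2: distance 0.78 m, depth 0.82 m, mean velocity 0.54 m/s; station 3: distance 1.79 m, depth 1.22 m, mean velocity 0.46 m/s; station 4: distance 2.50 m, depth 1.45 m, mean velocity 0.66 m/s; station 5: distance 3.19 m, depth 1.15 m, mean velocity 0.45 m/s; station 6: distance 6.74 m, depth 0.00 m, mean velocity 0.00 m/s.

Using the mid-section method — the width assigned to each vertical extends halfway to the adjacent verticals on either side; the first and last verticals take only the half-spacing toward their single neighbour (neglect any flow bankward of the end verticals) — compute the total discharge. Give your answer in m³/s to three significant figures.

w_2 = (1.79 − 0.00)/2 = 0.895 m; q_2 = 0.54 × 0.82 × 0.895 = 0.3963 m³/s
w_3 = (2.50 − 0.78)/2 = 0.86 m; q_3 = 0.46 × 1.22 × 0.86 = 0.4826 m³/s
w_4 = (3.19 − 1.79)/2 = 0.7 m; q_4 = 0.66 × 1.45 × 0.7 = 0.6699 m³/s
w_5 = (6.74 − 2.50)/2 = 2.12 m; q_5 = 0.45 × 1.15 × 2.12 = 1.097 m³/s
Stations 1, 6 contribute zero (depth or velocity is 0).
Q = Σ qᵢ = 2.646 m³/s

2.65 m³/s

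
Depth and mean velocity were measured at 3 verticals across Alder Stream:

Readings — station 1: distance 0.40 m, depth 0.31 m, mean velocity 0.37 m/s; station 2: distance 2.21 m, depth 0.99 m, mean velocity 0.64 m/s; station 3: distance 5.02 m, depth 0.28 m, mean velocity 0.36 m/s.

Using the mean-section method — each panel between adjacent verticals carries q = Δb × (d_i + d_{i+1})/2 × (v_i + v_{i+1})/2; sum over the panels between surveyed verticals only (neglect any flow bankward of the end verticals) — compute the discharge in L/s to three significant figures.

Panel 1-2: Δb = 1.81 m, d̄ = (0.31+0.99)/2 = 0.65, v̄ = (0.37+0.64)/2 = 0.505 → q = 1.81×0.65×0.505 = 0.5941 m³/s
Panel 2-3: Δb = 2.81 m, d̄ = (0.99+0.28)/2 = 0.635, v̄ = (0.64+0.36)/2 = 0.5 → q = 2.81×0.635×0.5 = 0.8922 m³/s
Q = Σ q = 1.486 m³/s
= 1.486 × 1000 = 1486 L/s

1490 L/s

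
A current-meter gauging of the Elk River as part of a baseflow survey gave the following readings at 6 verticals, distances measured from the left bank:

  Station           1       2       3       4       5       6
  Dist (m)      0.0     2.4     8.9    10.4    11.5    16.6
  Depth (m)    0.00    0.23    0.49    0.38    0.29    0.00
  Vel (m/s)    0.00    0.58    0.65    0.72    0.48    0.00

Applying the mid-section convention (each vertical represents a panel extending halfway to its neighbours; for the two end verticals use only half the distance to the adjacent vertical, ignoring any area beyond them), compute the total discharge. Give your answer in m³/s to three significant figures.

2.65 m³/s

w_2 = (8.9 − 0.0)/2 = 4.45 m; q_2 = 0.58 × 0.23 × 4.45 = 0.5936 m³/s
w_3 = (10.4 − 2.4)/2 = 4 m; q_3 = 0.65 × 0.49 × 4 = 1.274 m³/s
w_4 = (11.5 − 8.9)/2 = 1.3 m; q_4 = 0.72 × 0.38 × 1.3 = 0.3557 m³/s
w_5 = (16.6 − 10.4)/2 = 3.1 m; q_5 = 0.48 × 0.29 × 3.1 = 0.4315 m³/s
Stations 1, 6 contribute zero (depth or velocity is 0).
Q = Σ qᵢ = 2.655 m³/s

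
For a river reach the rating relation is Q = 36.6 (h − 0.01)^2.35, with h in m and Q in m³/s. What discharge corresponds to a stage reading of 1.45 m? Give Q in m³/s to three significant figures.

86.2 m³/s

Q = 36.6 × (1.45 − 0.01)^2.35 = 36.6 × 1.44^2.35 = 86.22 m³/s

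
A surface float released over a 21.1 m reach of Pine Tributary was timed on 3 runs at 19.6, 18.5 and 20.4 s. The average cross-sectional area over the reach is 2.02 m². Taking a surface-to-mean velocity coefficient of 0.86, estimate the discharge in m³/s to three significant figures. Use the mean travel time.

t̄ = (19.6 + 18.5 + 20.4) / 3 = 19.5 s
v_surface = L / t̄ = 21.1 / 19.5 = 1.082 m/s
v_mean = 0.86 × 1.082 = 0.9306 m/s
Q = A × v_mean = 2.02 × 0.9306 = 1.880 m³/s

1.88 m³/s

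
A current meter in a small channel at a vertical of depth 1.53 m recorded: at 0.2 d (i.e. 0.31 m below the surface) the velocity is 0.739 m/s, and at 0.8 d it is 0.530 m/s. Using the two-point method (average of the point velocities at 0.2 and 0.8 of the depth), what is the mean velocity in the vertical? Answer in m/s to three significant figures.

0.635 m/s

v̄ = (0.739 + 0.530) / 2 = 0.6345 m/s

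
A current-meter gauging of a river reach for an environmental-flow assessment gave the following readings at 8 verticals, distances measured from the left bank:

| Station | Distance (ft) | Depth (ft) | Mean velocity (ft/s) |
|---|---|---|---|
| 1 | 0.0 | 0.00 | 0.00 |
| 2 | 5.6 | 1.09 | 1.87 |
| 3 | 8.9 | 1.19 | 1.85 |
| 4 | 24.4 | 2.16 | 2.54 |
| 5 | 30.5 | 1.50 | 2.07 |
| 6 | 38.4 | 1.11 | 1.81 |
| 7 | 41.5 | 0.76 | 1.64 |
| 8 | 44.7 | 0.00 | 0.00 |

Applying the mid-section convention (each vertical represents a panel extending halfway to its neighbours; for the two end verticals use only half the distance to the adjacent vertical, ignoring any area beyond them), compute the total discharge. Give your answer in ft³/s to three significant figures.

w_2 = (8.9 − 0.0)/2 = 4.45 ft; q_2 = 1.87 × 1.09 × 4.45 = 9.070 ft³/s
w_3 = (24.4 − 5.6)/2 = 9.4 ft; q_3 = 1.85 × 1.19 × 9.4 = 20.69 ft³/s
w_4 = (30.5 − 8.9)/2 = 10.8 ft; q_4 = 2.54 × 2.16 × 10.8 = 59.25 ft³/s
w_5 = (38.4 − 24.4)/2 = 7 ft; q_5 = 2.07 × 1.50 × 7 = 21.74 ft³/s
w_6 = (41.5 − 30.5)/2 = 5.5 ft; q_6 = 1.81 × 1.11 × 5.5 = 11.05 ft³/s
w_7 = (44.7 − 38.4)/2 = 3.15 ft; q_7 = 1.64 × 0.76 × 3.15 = 3.926 ft³/s
Stations 1, 8 contribute zero (depth or velocity is 0).
Q = Σ qᵢ = 125.7 ft³/s

126 ft³/s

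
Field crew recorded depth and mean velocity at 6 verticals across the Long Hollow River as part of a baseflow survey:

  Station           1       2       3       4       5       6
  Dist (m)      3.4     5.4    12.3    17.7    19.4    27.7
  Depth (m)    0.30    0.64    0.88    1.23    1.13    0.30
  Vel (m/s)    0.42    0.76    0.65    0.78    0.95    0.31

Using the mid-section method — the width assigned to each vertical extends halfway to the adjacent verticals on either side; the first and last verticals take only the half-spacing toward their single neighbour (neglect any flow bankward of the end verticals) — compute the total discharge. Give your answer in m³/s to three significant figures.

15.0 m³/s

w_1 = (5.4 − 3.4)/2 = 1 m; q_1 = 0.42 × 0.30 × 1 = 0.1260 m³/s
w_2 = (12.3 − 3.4)/2 = 4.45 m; q_2 = 0.76 × 0.64 × 4.45 = 2.164 m³/s
w_3 = (17.7 − 5.4)/2 = 6.15 m; q_3 = 0.65 × 0.88 × 6.15 = 3.518 m³/s
w_4 = (19.4 − 12.3)/2 = 3.55 m; q_4 = 0.78 × 1.23 × 3.55 = 3.406 m³/s
w_5 = (27.7 − 17.7)/2 = 5 m; q_5 = 0.95 × 1.13 × 5 = 5.368 m³/s
w_6 = (27.7 − 19.4)/2 = 4.15 m; q_6 = 0.31 × 0.30 × 4.15 = 0.3860 m³/s
Q = Σ qᵢ = 14.97 m³/s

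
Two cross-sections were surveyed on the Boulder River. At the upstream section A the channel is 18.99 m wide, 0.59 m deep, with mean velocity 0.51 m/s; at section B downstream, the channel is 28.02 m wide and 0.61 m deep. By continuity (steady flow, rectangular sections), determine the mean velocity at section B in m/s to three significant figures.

0.334 m/s

Q = A₁V₁ = (18.99×0.59) × 0.51 = 5.714 m³/s
A₂ = 28.02 × 0.61 = 17.09 m²
V₂ = Q/A₂ = 5.714/17.09 = 0.3343 m/s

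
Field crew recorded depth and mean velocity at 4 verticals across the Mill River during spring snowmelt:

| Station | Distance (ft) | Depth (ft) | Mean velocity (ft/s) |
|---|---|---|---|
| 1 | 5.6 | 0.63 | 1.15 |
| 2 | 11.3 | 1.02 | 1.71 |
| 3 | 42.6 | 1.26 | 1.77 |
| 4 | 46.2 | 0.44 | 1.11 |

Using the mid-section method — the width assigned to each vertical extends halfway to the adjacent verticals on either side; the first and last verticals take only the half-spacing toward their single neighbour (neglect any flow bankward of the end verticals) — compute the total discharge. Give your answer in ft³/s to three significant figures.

74.1 ft³/s

w_1 = (11.3 − 5.6)/2 = 2.85 ft; q_1 = 1.15 × 0.63 × 2.85 = 2.065 ft³/s
w_2 = (42.6 − 5.6)/2 = 18.5 ft; q_2 = 1.71 × 1.02 × 18.5 = 32.27 ft³/s
w_3 = (46.2 − 11.3)/2 = 17.45 ft; q_3 = 1.77 × 1.26 × 17.45 = 38.92 ft³/s
w_4 = (46.2 − 42.6)/2 = 1.8 ft; q_4 = 1.11 × 0.44 × 1.8 = 0.8791 ft³/s
Q = Σ qᵢ = 74.13 ft³/s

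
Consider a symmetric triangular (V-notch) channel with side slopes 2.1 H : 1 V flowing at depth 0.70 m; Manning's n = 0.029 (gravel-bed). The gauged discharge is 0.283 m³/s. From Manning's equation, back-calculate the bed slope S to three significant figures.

A = z·y² = 2.1×0.70² = 1.029 m²
P = 2y√(1+z²) = 2×0.70×√(1+2.1²) = 3.256 m
R = A/P = 1.029/3.256 = 0.3160 m
S = (Q·n / (1·A·R^(2/3)))² = (0.283×0.029 / (1×1.029×0.4639))² = 0.0002955

0.000296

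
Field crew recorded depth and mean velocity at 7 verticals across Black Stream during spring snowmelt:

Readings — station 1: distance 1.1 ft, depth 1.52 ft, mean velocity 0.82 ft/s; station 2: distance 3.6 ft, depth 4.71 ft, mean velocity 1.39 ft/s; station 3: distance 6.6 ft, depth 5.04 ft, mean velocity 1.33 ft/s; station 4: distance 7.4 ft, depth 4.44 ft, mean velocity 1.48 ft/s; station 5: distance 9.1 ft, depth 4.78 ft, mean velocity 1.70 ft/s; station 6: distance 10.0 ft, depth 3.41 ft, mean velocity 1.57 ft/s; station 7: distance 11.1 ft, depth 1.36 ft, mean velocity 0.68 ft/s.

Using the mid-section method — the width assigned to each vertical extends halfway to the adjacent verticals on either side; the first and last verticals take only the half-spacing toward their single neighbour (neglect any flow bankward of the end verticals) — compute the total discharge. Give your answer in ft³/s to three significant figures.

w_1 = (3.6 − 1.1)/2 = 1.25 ft; q_1 = 0.82 × 1.52 × 1.25 = 1.558 ft³/s
w_2 = (6.6 − 1.1)/2 = 2.75 ft; q_2 = 1.39 × 4.71 × 2.75 = 18.00 ft³/s
w_3 = (7.4 − 3.6)/2 = 1.9 ft; q_3 = 1.33 × 5.04 × 1.9 = 12.74 ft³/s
w_4 = (9.1 − 6.6)/2 = 1.25 ft; q_4 = 1.48 × 4.44 × 1.25 = 8.214 ft³/s
w_5 = (10.0 − 7.4)/2 = 1.3 ft; q_5 = 1.70 × 4.78 × 1.3 = 10.56 ft³/s
w_6 = (11.1 − 9.1)/2 = 1 ft; q_6 = 1.57 × 3.41 × 1 = 5.354 ft³/s
w_7 = (11.1 − 10.0)/2 = 0.55 ft; q_7 = 0.68 × 1.36 × 0.55 = 0.5086 ft³/s
Q = Σ qᵢ = 56.94 ft³/s

56.9 ft³/s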